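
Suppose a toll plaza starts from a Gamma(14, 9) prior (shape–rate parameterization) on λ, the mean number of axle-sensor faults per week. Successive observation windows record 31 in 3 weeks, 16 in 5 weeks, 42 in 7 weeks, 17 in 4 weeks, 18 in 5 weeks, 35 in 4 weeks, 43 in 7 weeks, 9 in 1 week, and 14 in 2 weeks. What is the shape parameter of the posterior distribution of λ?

239

Total count: 31 + 16 + 42 + 17 + 18 + 35 + 43 + 9 + 14 = 225.
Total exposure: 3 + 5 + 7 + 4 + 5 + 4 + 7 + 1 + 2 = 38 weeks.
Conjugate update: add total count to the shape and total exposure to the rate, giving Gamma(239, 47).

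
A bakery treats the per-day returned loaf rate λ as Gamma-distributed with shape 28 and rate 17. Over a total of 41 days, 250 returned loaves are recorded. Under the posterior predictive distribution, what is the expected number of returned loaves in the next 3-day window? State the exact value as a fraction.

Total count 250 over total exposure 41 days.
The Gamma prior is conjugate for the Poisson rate, so λ | data ~ Gamma(28+250, 17+41) = Gamma(278, 58).
Predictive mean over a 3-day window = T·E[λ|data] = 3·278/58 = 417/29.

417/29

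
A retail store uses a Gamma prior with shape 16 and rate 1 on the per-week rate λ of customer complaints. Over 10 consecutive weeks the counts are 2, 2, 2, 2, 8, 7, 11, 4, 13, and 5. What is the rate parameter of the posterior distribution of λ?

Total count: 2 + 2 + 2 + 2 + 8 + 7 + 11 + 4 + 13 + 5 = 56.
Total exposure: 10 weeks.
Posterior: α' = 16 + 56 = 72, β' = 1 + 10 = 11.

11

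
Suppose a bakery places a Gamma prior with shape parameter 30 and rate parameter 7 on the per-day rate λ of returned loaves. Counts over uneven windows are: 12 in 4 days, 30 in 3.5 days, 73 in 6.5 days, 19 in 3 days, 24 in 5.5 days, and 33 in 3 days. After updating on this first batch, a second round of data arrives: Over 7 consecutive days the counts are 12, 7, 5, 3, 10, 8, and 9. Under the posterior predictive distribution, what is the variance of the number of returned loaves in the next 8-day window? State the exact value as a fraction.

Total count: 12 + 30 + 73 + 19 + 24 + 33 = 191.
Total exposure: 4 + 3.5 + 6.5 + 3 + 5.5 + 3 = 25.5 days.
After the first batch: Gamma(30 + 191, 7 + 25.5) = Gamma(221, 65/2).
Total count: 12 + 7 + 5 + 3 + 10 + 8 + 9 = 54.
Total exposure: 7 days.
After the second batch: Gamma(221 + 54, 65/2 + 7) = Gamma(275, 79/2).
The posterior predictive for a window of length T is Negative Binomial with variance T·α'·(β'+T)/β'² = 8·275·(95/2)/(6241/4) = 418000/6241.

418000/6241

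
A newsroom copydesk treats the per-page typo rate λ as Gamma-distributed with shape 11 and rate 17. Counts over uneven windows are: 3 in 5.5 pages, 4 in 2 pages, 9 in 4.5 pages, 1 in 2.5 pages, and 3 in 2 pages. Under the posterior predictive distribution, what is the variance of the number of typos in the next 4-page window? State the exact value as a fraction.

18600/4489

Total count: 3 + 4 + 9 + 1 + 3 = 20.
Total exposure: 5.5 + 2 + 4.5 + 2.5 + 2 = 16.5 pages.
By Gamma–Poisson conjugacy, the posterior is Gamma(α + Σx, β + Σt) = Gamma(11 + 20, 17 + 16.5) = Gamma(31, 67/2).
The posterior predictive for a window of length T is Negative Binomial with variance T·α'·(β'+T)/β'² = 4·31·(75/2)/(4489/4) = 18600/4489.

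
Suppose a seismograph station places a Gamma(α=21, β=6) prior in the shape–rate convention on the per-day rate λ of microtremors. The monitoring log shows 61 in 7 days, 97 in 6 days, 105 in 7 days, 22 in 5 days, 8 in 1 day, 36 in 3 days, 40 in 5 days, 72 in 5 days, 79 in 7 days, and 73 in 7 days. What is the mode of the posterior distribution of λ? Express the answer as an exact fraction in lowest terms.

613/59

Total count: 61 + 97 + 105 + 22 + 8 + 36 + 40 + 72 + 79 + 73 = 593.
Total exposure: 7 + 6 + 7 + 5 + 1 + 3 + 5 + 5 + 7 + 7 = 53 days.
The Gamma prior is conjugate for the Poisson rate, so λ | data ~ Gamma(21+593, 6+53) = Gamma(614, 59).
Posterior mode = (α'−1)/β' = 613/59.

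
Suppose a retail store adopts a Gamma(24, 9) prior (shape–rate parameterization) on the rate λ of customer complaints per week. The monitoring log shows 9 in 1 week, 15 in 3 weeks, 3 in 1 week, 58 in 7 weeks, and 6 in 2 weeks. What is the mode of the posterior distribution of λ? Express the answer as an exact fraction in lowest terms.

114/23

Total count: 9 + 15 + 3 + 58 + 6 = 91.
Total exposure: 1 + 3 + 1 + 7 + 2 = 14 weeks.
Conjugate update: add total count to the shape and total exposure to the rate, giving Gamma(115, 23).
Posterior mode = (α'−1)/β' = 114/23.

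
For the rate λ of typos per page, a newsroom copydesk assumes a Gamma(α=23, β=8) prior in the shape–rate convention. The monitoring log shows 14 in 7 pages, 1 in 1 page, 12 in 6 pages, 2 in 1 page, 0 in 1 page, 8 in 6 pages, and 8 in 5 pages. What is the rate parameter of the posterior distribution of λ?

35

Total count: 14 + 1 + 12 + 2 + 0 + 8 + 8 = 45.
Total exposure: 7 + 1 + 6 + 1 + 1 + 6 + 5 = 27 pages.
By Gamma–Poisson conjugacy, the posterior is Gamma(α + Σx, β + Σt) = Gamma(23 + 45, 8 + 27) = Gamma(68, 35).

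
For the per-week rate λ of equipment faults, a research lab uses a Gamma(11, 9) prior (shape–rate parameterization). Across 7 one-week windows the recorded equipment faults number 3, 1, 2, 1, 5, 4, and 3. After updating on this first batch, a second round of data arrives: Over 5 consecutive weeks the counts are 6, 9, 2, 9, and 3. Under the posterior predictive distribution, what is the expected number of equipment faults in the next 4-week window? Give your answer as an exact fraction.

Total count: 3 + 1 + 2 + 1 + 5 + 4 + 3 = 19.
Total exposure: 7 weeks.
After the first batch: Gamma(11 + 19, 9 + 7) = Gamma(30, 16).
Total count: 6 + 9 + 2 + 9 + 3 = 29.
Total exposure: 5 weeks.
After the second batch: Gamma(30 + 29, 16 + 5) = Gamma(59, 21).
Predictive mean over a 4-week window = T·E[λ|data] = 4·59/21 = 236/21.

236/21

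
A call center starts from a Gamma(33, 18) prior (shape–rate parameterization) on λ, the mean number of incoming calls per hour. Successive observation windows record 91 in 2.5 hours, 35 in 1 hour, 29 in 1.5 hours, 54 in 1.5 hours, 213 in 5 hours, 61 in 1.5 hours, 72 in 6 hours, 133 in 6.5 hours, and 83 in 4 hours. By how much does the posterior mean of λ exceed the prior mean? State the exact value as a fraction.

Total count: 91 + 35 + 29 + 54 + 213 + 61 + 72 + 133 + 83 = 771.
Total exposure: 2.5 + 1 + 1.5 + 1.5 + 5 + 1.5 + 6 + 6.5 + 4 = 29.5 hours.
Posterior: α' = 33 + 771 = 804, β' = 18 + 29.5 = 95/2.
Posterior mean = 804/(95/2) = 1608/95; prior mean = 33/18 = 11/6. Difference = 1608/95 − 11/6 = 8603/570.

8603/570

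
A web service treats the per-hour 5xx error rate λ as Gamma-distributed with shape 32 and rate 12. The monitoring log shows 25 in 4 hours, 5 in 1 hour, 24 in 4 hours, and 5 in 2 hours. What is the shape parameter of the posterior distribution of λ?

Total count: 25 + 5 + 24 + 5 = 59.
Total exposure: 4 + 1 + 4 + 2 = 11 hours.
Gamma(α, β) with Poisson data over total exposure Σt gives posterior Gamma(α+Σx, β+Σt) = Gamma(91, 23).

91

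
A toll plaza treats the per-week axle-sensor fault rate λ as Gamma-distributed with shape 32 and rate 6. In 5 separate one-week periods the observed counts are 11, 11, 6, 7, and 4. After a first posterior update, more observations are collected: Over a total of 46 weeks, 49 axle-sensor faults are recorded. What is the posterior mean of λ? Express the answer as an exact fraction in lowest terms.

40/19

Total count: 11 + 11 + 6 + 7 + 4 = 39.
Total exposure: 5 weeks.
After the first batch: Gamma(32 + 39, 6 + 5) = Gamma(71, 11).
Total count 49 over total exposure 46 weeks.
After the second batch: Gamma(71 + 49, 11 + 46) = Gamma(120, 57).
Posterior mean = α'/β' = 120/57 = 40/19.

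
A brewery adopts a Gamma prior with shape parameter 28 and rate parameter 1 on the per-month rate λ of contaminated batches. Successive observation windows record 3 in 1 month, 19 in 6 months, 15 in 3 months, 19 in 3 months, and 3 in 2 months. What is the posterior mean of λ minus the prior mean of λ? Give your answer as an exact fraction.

-361/16

Total count: 3 + 19 + 15 + 19 + 3 = 59.
Total exposure: 1 + 6 + 3 + 3 + 2 = 15 months.
Conjugate update: add total count to the shape and total exposure to the rate, giving Gamma(87, 16).
Posterior mean = 87/16 = 87/16; prior mean = 28/1 = 28. Difference = 87/16 − 28 = -361/16.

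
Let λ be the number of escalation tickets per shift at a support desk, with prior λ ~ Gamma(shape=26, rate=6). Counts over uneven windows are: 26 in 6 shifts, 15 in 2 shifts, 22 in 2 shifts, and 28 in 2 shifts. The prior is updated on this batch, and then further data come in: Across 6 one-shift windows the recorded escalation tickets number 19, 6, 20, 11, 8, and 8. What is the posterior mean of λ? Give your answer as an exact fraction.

63/8

Total count: 26 + 15 + 22 + 28 = 91.
Total exposure: 6 + 2 + 2 + 2 = 12 shifts.
After the first batch: Gamma(26 + 91, 6 + 12) = Gamma(117, 18).
Total count: 19 + 6 + 20 + 11 + 8 + 8 = 72.
Total exposure: 6 shifts.
After the second batch: Gamma(117 + 72, 18 + 6) = Gamma(189, 24).
Posterior mean = α'/β' = 189/24 = 63/8.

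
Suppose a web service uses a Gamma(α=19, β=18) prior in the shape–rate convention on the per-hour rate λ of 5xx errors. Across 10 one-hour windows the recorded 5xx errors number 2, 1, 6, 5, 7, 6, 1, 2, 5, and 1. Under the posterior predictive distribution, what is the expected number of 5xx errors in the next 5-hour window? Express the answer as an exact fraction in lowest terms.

Total count: 2 + 1 + 6 + 5 + 7 + 6 + 1 + 2 + 5 + 1 = 36.
Total exposure: 10 hours.
By Gamma–Poisson conjugacy, the posterior is Gamma(α + Σx, β + Σt) = Gamma(19 + 36, 18 + 10) = Gamma(55, 28).
Predictive mean over a 5-hour window = T·E[λ|data] = 5·55/28 = 275/28.

275/28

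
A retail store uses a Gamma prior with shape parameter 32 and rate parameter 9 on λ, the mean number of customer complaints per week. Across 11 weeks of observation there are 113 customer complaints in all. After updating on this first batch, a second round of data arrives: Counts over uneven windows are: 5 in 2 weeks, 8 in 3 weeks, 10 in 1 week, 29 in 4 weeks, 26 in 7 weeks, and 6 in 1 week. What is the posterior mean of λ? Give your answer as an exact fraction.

229/38

Total count 113 over total exposure 11 weeks.
After the first batch: Gamma(32 + 113, 9 + 11) = Gamma(145, 20).
Total count: 5 + 8 + 10 + 29 + 26 + 6 = 84.
Total exposure: 2 + 3 + 1 + 4 + 7 + 1 = 18 weeks.
After the second batch: Gamma(145 + 84, 20 + 18) = Gamma(229, 38).
Posterior mean = α'/β' = 229/38.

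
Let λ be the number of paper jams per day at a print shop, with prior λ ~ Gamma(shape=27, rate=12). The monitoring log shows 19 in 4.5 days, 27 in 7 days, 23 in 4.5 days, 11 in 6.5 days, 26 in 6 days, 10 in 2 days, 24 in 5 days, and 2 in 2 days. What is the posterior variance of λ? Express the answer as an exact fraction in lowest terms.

676/9801

Total count: 19 + 27 + 23 + 11 + 26 + 10 + 24 + 2 = 142.
Total exposure: 4.5 + 7 + 4.5 + 6.5 + 6 + 2 + 5 + 2 = 37.5 days.
Conjugate update: add total count to the shape and total exposure to the rate, giving Gamma(169, 99/2).
Posterior variance = α'/β'² = 169/(9801/4) = 676/9801.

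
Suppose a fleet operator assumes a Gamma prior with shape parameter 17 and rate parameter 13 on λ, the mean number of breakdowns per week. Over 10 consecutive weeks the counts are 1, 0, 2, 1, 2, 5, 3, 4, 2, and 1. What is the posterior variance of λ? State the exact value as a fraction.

Total count: 1 + 0 + 2 + 1 + 2 + 5 + 3 + 4 + 2 + 1 = 21.
Total exposure: 10 weeks.
Posterior: α' = 17 + 21 = 38, β' = 13 + 10 = 23.
Posterior variance = α'/β'² = 38/529.

38/529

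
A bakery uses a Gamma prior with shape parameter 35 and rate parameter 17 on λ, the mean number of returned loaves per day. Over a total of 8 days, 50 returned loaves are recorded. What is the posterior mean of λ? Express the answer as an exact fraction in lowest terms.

17/5

Total count 50 over total exposure 8 days.
By Gamma–Poisson conjugacy, the posterior is Gamma(α + Σx, β + Σt) = Gamma(35 + 50, 17 + 8) = Gamma(85, 25).
Posterior mean = α'/β' = 85/25 = 17/5.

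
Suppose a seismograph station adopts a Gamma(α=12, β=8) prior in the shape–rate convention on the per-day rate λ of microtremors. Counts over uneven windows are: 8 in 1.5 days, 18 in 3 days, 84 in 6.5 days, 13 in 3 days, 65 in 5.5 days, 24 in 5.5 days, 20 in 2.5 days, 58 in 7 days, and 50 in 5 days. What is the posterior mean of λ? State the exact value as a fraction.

704/95

Total count: 8 + 18 + 84 + 13 + 65 + 24 + 20 + 58 + 50 = 340.
Total exposure: 1.5 + 3 + 6.5 + 3 + 5.5 + 5.5 + 2.5 + 7 + 5 = 39.5 days.
By Gamma–Poisson conjugacy, the posterior is Gamma(α + Σx, β + Σt) = Gamma(12 + 340, 8 + 39.5) = Gamma(352, 95/2).
Posterior mean = α'/β' = 352/(95/2) = 704/95.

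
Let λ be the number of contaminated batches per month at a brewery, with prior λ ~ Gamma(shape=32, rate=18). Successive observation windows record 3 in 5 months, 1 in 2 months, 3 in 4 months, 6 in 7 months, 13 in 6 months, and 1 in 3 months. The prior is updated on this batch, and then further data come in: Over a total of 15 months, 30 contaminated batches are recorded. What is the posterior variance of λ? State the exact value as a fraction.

89/3600

Total count: 3 + 1 + 3 + 6 + 13 + 1 = 27.
Total exposure: 5 + 2 + 4 + 7 + 6 + 3 = 27 months.
After the first batch: Gamma(32 + 27, 18 + 27) = Gamma(59, 45).
Total count 30 over total exposure 15 months.
After the second batch: Gamma(59 + 30, 45 + 15) = Gamma(89, 60).
Posterior variance = α'/β'² = 89/3600.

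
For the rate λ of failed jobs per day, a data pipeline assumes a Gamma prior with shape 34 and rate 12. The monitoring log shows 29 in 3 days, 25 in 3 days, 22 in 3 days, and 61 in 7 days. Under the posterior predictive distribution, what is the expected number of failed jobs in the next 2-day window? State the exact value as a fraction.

171/14

Total count: 29 + 25 + 22 + 61 = 137.
Total exposure: 3 + 3 + 3 + 7 = 16 days.
By Gamma–Poisson conjugacy, the posterior is Gamma(α + Σx, β + Σt) = Gamma(34 + 137, 12 + 16) = Gamma(171, 28).
Predictive mean over a 2-day window = T·E[λ|data] = 2·171/28 = 171/14.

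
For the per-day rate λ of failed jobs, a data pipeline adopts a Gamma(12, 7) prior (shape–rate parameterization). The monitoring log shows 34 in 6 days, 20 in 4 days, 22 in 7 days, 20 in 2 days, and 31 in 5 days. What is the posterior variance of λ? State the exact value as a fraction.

Total count: 34 + 20 + 22 + 20 + 31 = 127.
Total exposure: 6 + 4 + 7 + 2 + 5 = 24 days.
Conjugate update: add total count to the shape and total exposure to the rate, giving Gamma(139, 31).
Posterior variance = α'/β'² = 139/961.

139/961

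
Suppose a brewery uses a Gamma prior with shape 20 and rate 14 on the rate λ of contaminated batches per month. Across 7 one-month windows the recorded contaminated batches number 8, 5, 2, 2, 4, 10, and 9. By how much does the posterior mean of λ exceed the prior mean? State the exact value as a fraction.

Total count: 8 + 5 + 2 + 2 + 4 + 10 + 9 = 40.
Total exposure: 7 months.
Conjugate update: add total count to the shape and total exposure to the rate, giving Gamma(60, 21).
Posterior mean = 60/21 = 20/7; prior mean = 20/14 = 10/7. Difference = 20/7 − 10/7 = 10/7.

10/7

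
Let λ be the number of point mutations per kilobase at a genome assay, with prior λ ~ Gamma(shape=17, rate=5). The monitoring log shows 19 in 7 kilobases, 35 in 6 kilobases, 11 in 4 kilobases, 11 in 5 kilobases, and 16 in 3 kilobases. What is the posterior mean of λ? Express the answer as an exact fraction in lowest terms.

Total count: 19 + 35 + 11 + 11 + 16 = 92.
Total exposure: 7 + 6 + 4 + 5 + 3 = 25 kilobases.
The Gamma prior is conjugate for the Poisson rate, so λ | data ~ Gamma(17+92, 5+25) = Gamma(109, 30).
Posterior mean = α'/β' = 109/30.

109/30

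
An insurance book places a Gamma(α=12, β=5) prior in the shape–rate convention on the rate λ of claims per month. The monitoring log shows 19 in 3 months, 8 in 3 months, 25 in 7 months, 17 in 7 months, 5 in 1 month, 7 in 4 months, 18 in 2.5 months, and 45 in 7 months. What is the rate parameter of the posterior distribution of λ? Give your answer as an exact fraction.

Total count: 19 + 8 + 25 + 17 + 5 + 7 + 18 + 45 = 144.
Total exposure: 3 + 3 + 7 + 7 + 1 + 4 + 2.5 + 7 = 34.5 months.
The Gamma prior is conjugate for the Poisson rate, so λ | data ~ Gamma(12+144, 5+34.5) = Gamma(156, 79/2).

79/2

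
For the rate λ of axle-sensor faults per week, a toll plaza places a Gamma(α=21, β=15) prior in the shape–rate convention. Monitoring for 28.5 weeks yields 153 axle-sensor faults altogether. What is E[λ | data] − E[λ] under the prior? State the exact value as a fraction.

Total count 153 over total exposure 28.5 weeks.
The Gamma prior is conjugate for the Poisson rate, so λ | data ~ Gamma(21+153, 15+28.5) = Gamma(174, 87/2).
Posterior mean = 174/(87/2) = 4; prior mean = 21/15 = 7/5. Difference = 4 − 7/5 = 13/5.

13/5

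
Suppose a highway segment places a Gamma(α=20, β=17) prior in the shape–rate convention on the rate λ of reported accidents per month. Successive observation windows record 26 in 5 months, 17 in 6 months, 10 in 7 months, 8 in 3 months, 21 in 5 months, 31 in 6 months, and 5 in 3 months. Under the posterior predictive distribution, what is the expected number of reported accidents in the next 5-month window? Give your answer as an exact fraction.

345/26

Total count: 26 + 17 + 10 + 8 + 21 + 31 + 5 = 118.
Total exposure: 5 + 6 + 7 + 3 + 5 + 6 + 3 = 35 months.
Gamma(α, β) with Poisson data over total exposure Σt gives posterior Gamma(α+Σx, β+Σt) = Gamma(138, 52).
Predictive mean over a 5-month window = T·E[λ|data] = 5·138/52 = 345/26.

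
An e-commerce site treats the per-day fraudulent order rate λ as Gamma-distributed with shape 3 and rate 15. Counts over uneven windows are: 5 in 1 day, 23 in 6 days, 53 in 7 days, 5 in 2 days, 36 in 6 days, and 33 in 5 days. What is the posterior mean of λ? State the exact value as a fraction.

Total count: 5 + 23 + 53 + 5 + 36 + 33 = 155.
Total exposure: 1 + 6 + 7 + 2 + 6 + 5 = 27 days.
The Gamma prior is conjugate for the Poisson rate, so λ | data ~ Gamma(3+155, 15+27) = Gamma(158, 42).
Posterior mean = α'/β' = 158/42 = 79/21.

79/21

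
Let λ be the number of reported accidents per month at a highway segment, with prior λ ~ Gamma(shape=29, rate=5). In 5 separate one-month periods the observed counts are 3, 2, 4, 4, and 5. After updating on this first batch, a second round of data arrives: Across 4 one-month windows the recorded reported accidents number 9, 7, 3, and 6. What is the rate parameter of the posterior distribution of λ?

14

Total count: 3 + 2 + 4 + 4 + 5 = 18.
Total exposure: 5 months.
After the first batch: Gamma(29 + 18, 5 + 5) = Gamma(47, 10).
Total count: 9 + 7 + 3 + 6 = 25.
Total exposure: 4 months.
After the second batch: Gamma(47 + 25, 10 + 4) = Gamma(72, 14).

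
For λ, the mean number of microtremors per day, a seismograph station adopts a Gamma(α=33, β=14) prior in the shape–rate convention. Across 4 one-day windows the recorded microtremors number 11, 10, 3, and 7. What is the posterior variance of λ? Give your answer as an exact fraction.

Total count: 11 + 10 + 3 + 7 = 31.
Total exposure: 4 days.
The Gamma prior is conjugate for the Poisson rate, so λ | data ~ Gamma(33+31, 14+4) = Gamma(64, 18).
Posterior variance = α'/β'² = 64/324 = 16/81.

16/81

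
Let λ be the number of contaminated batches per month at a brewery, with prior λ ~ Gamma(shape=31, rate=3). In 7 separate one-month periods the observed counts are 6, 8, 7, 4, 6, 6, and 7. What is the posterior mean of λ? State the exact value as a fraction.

Total count: 6 + 8 + 7 + 4 + 6 + 6 + 7 = 44.
Total exposure: 7 months.
By Gamma–Poisson conjugacy, the posterior is Gamma(α + Σx, β + Σt) = Gamma(31 + 44, 3 + 7) = Gamma(75, 10).
Posterior mean = α'/β' = 75/10 = 15/2.

15/2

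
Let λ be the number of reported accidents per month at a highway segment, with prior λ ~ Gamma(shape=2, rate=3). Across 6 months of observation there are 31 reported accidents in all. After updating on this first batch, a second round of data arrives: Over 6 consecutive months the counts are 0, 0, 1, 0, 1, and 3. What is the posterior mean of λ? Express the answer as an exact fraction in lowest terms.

38/15

Total count 31 over total exposure 6 months.
After the first batch: Gamma(2 + 31, 3 + 6) = Gamma(33, 9).
Total count: 0 + 0 + 1 + 0 + 1 + 3 = 5.
Total exposure: 6 months.
After the second batch: Gamma(33 + 5, 9 + 6) = Gamma(38, 15).
Posterior mean = α'/β' = 38/15.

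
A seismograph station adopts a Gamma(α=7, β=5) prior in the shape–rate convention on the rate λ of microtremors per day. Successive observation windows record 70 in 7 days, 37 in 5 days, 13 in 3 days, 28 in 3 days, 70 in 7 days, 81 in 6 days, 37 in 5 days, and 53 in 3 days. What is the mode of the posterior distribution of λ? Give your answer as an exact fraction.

Total count: 70 + 37 + 13 + 28 + 70 + 81 + 37 + 53 = 389.
Total exposure: 7 + 5 + 3 + 3 + 7 + 6 + 5 + 3 = 39 days.
By Gamma–Poisson conjugacy, the posterior is Gamma(α + Σx, β + Σt) = Gamma(7 + 389, 5 + 39) = Gamma(396, 44).
Posterior mode = (α'−1)/β' = 395/44.

395/44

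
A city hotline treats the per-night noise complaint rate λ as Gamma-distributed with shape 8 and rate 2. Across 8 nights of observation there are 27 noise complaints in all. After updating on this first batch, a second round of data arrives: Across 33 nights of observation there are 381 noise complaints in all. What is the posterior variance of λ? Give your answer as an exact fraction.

Total count 27 over total exposure 8 nights.
After the first batch: Gamma(8 + 27, 2 + 8) = Gamma(35, 10).
Total count 381 over total exposure 33 nights.
After the second batch: Gamma(35 + 381, 10 + 33) = Gamma(416, 43).
Posterior variance = α'/β'² = 416/1849.

416/1849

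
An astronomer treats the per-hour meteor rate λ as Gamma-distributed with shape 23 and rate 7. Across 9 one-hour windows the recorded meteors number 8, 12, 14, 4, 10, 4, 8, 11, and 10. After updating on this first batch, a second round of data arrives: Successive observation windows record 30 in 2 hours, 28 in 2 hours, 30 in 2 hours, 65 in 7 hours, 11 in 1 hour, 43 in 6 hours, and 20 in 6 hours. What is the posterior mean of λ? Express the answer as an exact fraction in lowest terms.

Total count: 8 + 12 + 14 + 4 + 10 + 4 + 8 + 11 + 10 = 81.
Total exposure: 9 hours.
After the first batch: Gamma(23 + 81, 7 + 9) = Gamma(104, 16).
Total count: 30 + 28 + 30 + 65 + 11 + 43 + 20 = 227.
Total exposure: 2 + 2 + 2 + 7 + 1 + 6 + 6 = 26 hours.
After the second batch: Gamma(104 + 227, 16 + 26) = Gamma(331, 42).
Posterior mean = α'/β' = 331/42.

331/42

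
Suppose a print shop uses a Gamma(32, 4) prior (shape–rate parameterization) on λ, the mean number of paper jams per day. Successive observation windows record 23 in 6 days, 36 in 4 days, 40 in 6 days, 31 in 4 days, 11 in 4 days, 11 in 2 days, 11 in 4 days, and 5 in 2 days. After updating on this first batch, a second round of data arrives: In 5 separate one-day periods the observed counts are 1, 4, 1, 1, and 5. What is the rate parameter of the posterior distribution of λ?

41

Total count: 23 + 36 + 40 + 31 + 11 + 11 + 11 + 5 = 168.
Total exposure: 6 + 4 + 6 + 4 + 4 + 2 + 4 + 2 = 32 days.
After the first batch: Gamma(32 + 168, 4 + 32) = Gamma(200, 36).
Total count: 1 + 4 + 1 + 1 + 5 = 12.
Total exposure: 5 days.
After the second batch: Gamma(200 + 12, 36 + 5) = Gamma(212, 41).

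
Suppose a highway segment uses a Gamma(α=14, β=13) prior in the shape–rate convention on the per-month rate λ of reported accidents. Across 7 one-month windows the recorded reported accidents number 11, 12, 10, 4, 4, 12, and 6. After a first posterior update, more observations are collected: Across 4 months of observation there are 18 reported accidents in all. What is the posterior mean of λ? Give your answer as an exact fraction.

Total count: 11 + 12 + 10 + 4 + 4 + 12 + 6 = 59.
Total exposure: 7 months.
After the first batch: Gamma(14 + 59, 13 + 7) = Gamma(73, 20).
Total count 18 over total exposure 4 months.
After the second batch: Gamma(73 + 18, 20 + 4) = Gamma(91, 24).
Posterior mean = α'/β' = 91/24.

91/24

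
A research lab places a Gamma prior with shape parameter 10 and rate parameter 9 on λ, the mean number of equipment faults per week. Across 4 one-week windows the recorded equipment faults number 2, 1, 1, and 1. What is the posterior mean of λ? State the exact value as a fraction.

Total count: 2 + 1 + 1 + 1 = 5.
Total exposure: 4 weeks.
The Gamma prior is conjugate for the Poisson rate, so λ | data ~ Gamma(10+5, 9+4) = Gamma(15, 13).
Posterior mean = α'/β' = 15/13.

15/13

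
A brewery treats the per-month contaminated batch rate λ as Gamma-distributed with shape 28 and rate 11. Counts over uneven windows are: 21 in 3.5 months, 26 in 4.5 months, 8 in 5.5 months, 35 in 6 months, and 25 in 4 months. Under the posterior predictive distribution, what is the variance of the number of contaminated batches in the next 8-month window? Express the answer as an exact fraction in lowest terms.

194480/4761

Total count: 21 + 26 + 8 + 35 + 25 = 115.
Total exposure: 3.5 + 4.5 + 5.5 + 6 + 4 = 23.5 months.
The Gamma prior is conjugate for the Poisson rate, so λ | data ~ Gamma(28+115, 11+23.5) = Gamma(143, 69/2).
The posterior predictive for a window of length T is Negative Binomial with variance T·α'·(β'+T)/β'² = 8·143·(85/2)/(4761/4) = 194480/4761.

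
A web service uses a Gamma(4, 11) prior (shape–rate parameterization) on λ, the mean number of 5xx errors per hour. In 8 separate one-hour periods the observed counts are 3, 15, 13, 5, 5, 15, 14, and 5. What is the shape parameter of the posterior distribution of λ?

Total count: 3 + 15 + 13 + 5 + 5 + 15 + 14 + 5 = 75.
Total exposure: 8 hours.
Conjugate update: add total count to the shape and total exposure to the rate, giving Gamma(79, 19).

79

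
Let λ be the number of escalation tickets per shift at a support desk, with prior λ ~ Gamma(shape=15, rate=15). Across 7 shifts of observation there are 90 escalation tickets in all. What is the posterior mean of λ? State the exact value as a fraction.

105/22

Total count 90 over total exposure 7 shifts.
Conjugate update: add total count to the shape and total exposure to the rate, giving Gamma(105, 22).
Posterior mean = α'/β' = 105/22.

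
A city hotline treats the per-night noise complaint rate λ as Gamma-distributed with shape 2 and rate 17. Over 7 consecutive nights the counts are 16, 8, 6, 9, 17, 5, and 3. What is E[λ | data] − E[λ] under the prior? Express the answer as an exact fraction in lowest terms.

179/68

Total count: 16 + 8 + 6 + 9 + 17 + 5 + 3 = 64.
Total exposure: 7 nights.
The Gamma prior is conjugate for the Poisson rate, so λ | data ~ Gamma(2+64, 17+7) = Gamma(66, 24).
Posterior mean = 66/24 = 11/4; prior mean = 2/17 = 2/17. Difference = 11/4 − 2/17 = 179/68.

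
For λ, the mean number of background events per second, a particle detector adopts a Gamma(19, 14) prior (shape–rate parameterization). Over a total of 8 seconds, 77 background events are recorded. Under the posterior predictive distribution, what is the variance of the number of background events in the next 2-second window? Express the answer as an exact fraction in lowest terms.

1152/121

Total count 77 over total exposure 8 seconds.
By Gamma–Poisson conjugacy, the posterior is Gamma(α + Σx, β + Σt) = Gamma(19 + 77, 14 + 8) = Gamma(96, 22).
The posterior predictive for a window of length T is Negative Binomial with variance T·α'·(β'+T)/β'² = 2·96·24/484 = 1152/121.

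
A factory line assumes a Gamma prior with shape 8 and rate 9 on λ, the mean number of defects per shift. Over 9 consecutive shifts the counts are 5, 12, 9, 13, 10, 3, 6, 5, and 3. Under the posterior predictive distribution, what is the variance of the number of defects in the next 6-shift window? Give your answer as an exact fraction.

Total count: 5 + 12 + 9 + 13 + 10 + 3 + 6 + 5 + 3 = 66.
Total exposure: 9 shifts.
By Gamma–Poisson conjugacy, the posterior is Gamma(α + Σx, β + Σt) = Gamma(8 + 66, 9 + 9) = Gamma(74, 18).
The posterior predictive for a window of length T is Negative Binomial with variance T·α'·(β'+T)/β'² = 6·74·24/324 = 296/9.

296/9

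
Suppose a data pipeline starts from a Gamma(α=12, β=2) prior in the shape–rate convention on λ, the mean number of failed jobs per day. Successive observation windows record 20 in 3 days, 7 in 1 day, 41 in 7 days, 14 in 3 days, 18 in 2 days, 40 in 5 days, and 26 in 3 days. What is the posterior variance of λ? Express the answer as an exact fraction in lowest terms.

Total count: 20 + 7 + 41 + 14 + 18 + 40 + 26 = 166.
Total exposure: 3 + 1 + 7 + 3 + 2 + 5 + 3 = 24 days.
By Gamma–Poisson conjugacy, the posterior is Gamma(α + Σx, β + Σt) = Gamma(12 + 166, 2 + 24) = Gamma(178, 26).
Posterior variance = α'/β'² = 178/676 = 89/338.

89/338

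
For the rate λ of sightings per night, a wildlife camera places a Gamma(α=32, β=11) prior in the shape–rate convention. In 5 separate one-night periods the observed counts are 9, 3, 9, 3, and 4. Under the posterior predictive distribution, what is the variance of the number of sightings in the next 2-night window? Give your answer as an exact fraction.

135/16

Total count: 9 + 3 + 9 + 3 + 4 = 28.
Total exposure: 5 nights.
The Gamma prior is conjugate for the Poisson rate, so λ | data ~ Gamma(32+28, 11+5) = Gamma(60, 16).
The posterior predictive for a window of length T is Negative Binomial with variance T·α'·(β'+T)/β'² = 2·60·18/256 = 135/16.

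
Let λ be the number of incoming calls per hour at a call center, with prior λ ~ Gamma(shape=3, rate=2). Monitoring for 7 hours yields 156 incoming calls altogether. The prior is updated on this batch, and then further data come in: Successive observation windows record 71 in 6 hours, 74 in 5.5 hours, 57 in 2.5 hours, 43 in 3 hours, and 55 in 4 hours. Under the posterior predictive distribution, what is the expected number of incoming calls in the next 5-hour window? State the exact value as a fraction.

Total count 156 over total exposure 7 hours.
After the first batch: Gamma(3 + 156, 2 + 7) = Gamma(159, 9).
Total count: 71 + 74 + 57 + 43 + 55 = 300.
Total exposure: 6 + 5.5 + 2.5 + 3 + 4 = 21 hours.
After the second batch: Gamma(159 + 300, 9 + 21) = Gamma(459, 30).
Predictive mean over a 5-hour window = T·E[λ|data] = 5·459/30 = 153/2.

153/2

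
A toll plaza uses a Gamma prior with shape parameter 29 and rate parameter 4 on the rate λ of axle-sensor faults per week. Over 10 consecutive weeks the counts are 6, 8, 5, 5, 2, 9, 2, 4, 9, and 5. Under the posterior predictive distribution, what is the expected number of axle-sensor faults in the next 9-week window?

Total count: 6 + 8 + 5 + 5 + 2 + 9 + 2 + 4 + 9 + 5 = 55.
Total exposure: 10 weeks.
Conjugate update: add total count to the shape and total exposure to the rate, giving Gamma(84, 14).
Predictive mean over a 9-week window = T·E[λ|data] = 9·84/14 = 54.

54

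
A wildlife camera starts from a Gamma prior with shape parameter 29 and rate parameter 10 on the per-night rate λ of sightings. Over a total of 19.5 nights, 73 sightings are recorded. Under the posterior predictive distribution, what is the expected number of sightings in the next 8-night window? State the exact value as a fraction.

1632/59

Total count 73 over total exposure 19.5 nights.
By Gamma–Poisson conjugacy, the posterior is Gamma(α + Σx, β + Σt) = Gamma(29 + 73, 10 + 19.5) = Gamma(102, 59/2).
Predictive mean over an 8-night window = T·E[λ|data] = 8·102/(59/2) = 1632/59.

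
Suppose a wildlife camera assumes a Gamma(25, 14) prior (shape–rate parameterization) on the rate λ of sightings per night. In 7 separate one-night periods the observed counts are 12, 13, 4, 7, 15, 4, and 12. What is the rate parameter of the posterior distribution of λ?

21

Total count: 12 + 13 + 4 + 7 + 15 + 4 + 12 = 67.
Total exposure: 7 nights.
Gamma(α, β) with Poisson data over total exposure Σt gives posterior Gamma(α+Σx, β+Σt) = Gamma(92, 21).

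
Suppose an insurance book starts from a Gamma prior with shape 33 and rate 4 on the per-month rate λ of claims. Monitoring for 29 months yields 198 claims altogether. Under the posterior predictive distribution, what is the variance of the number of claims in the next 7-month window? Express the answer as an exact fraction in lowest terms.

Total count 198 over total exposure 29 months.
By Gamma–Poisson conjugacy, the posterior is Gamma(α + Σx, β + Σt) = Gamma(33 + 198, 4 + 29) = Gamma(231, 33).
The posterior predictive for a window of length T is Negative Binomial with variance T·α'·(β'+T)/β'² = 7·231·40/1089 = 1960/33.

1960/33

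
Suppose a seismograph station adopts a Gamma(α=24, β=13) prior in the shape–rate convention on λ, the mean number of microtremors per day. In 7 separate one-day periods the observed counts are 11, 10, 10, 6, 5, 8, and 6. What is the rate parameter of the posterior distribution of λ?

Total count: 11 + 10 + 10 + 6 + 5 + 8 + 6 = 56.
Total exposure: 7 days.
Gamma(α, β) with Poisson data over total exposure Σt gives posterior Gamma(α+Σx, β+Σt) = Gamma(80, 20).

20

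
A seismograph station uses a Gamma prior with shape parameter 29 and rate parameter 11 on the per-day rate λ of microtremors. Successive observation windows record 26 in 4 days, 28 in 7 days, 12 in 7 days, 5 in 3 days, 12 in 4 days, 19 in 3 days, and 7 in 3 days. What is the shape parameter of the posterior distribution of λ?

Total count: 26 + 28 + 12 + 5 + 12 + 19 + 7 = 109.
Total exposure: 4 + 7 + 7 + 3 + 4 + 3 + 3 = 31 days.
Gamma(α, β) with Poisson data over total exposure Σt gives posterior Gamma(α+Σx, β+Σt) = Gamma(138, 42).

138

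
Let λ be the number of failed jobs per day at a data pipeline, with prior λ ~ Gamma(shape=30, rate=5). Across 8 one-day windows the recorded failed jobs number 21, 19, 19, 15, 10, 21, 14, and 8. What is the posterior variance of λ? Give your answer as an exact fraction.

Total count: 21 + 19 + 19 + 15 + 10 + 21 + 14 + 8 = 127.
Total exposure: 8 days.
Gamma(α, β) with Poisson data over total exposure Σt gives posterior Gamma(α+Σx, β+Σt) = Gamma(157, 13).
Posterior variance = α'/β'² = 157/169.

157/169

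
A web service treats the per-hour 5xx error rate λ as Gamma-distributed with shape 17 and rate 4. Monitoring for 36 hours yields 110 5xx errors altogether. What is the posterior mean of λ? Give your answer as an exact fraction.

Total count 110 over total exposure 36 hours.
Posterior: α' = 17 + 110 = 127, β' = 4 + 36 = 40.
Posterior mean = α'/β' = 127/40.

127/40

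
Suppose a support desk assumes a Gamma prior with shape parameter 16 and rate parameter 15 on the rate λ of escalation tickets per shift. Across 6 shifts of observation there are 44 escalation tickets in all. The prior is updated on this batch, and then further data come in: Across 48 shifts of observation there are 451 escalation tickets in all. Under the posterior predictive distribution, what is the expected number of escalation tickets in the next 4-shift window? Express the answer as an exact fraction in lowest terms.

2044/69

Total count 44 over total exposure 6 shifts.
After the first batch: Gamma(16 + 44, 15 + 6) = Gamma(60, 21).
Total count 451 over total exposure 48 shifts.
After the second batch: Gamma(60 + 451, 21 + 48) = Gamma(511, 69).
Predictive mean over a 4-shift window = T·E[λ|data] = 4·511/69 = 2044/69.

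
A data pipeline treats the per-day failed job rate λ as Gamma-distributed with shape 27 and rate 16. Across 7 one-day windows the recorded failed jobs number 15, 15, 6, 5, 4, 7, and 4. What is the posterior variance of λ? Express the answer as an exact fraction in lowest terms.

83/529

Total count: 15 + 15 + 6 + 5 + 4 + 7 + 4 = 56.
Total exposure: 7 days.
By Gamma–Poisson conjugacy, the posterior is Gamma(α + Σx, β + Σt) = Gamma(27 + 56, 16 + 7) = Gamma(83, 23).
Posterior variance = α'/β'² = 83/529.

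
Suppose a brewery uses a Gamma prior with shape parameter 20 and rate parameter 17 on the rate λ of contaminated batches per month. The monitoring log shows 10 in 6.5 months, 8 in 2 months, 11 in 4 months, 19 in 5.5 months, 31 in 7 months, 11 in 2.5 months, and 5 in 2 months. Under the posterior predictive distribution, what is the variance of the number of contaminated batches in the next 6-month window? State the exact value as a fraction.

Total count: 10 + 8 + 11 + 19 + 31 + 11 + 5 = 95.
Total exposure: 6.5 + 2 + 4 + 5.5 + 7 + 2.5 + 2 = 29.5 months.
Conjugate update: add total count to the shape and total exposure to the rate, giving Gamma(115, 93/2).
The posterior predictive for a window of length T is Negative Binomial with variance T·α'·(β'+T)/β'² = 6·115·(105/2)/(8649/4) = 16100/961.

16100/961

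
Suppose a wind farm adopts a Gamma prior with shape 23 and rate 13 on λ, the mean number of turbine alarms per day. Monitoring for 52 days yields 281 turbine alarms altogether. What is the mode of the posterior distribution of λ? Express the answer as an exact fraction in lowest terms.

Total count 281 over total exposure 52 days.
Gamma(α, β) with Poisson data over total exposure Σt gives posterior Gamma(α+Σx, β+Σt) = Gamma(304, 65).
Posterior mode = (α'−1)/β' = 303/65.

303/65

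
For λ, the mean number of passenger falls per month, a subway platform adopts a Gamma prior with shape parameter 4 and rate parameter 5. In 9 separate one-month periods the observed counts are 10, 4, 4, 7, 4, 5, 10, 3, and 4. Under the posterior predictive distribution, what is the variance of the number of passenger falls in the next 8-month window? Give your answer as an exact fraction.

Total count: 10 + 4 + 4 + 7 + 4 + 5 + 10 + 3 + 4 = 51.
Total exposure: 9 months.
By Gamma–Poisson conjugacy, the posterior is Gamma(α + Σx, β + Σt) = Gamma(4 + 51, 5 + 9) = Gamma(55, 14).
The posterior predictive for a window of length T is Negative Binomial with variance T·α'·(β'+T)/β'² = 8·55·22/196 = 2420/49.

2420/49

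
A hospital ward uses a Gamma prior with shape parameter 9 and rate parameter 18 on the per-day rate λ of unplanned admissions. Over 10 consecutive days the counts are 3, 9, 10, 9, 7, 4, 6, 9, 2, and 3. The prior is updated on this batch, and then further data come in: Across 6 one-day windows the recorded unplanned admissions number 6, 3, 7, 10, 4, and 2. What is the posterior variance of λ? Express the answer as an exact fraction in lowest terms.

103/1156

Total count: 3 + 9 + 10 + 9 + 7 + 4 + 6 + 9 + 2 + 3 = 62.
Total exposure: 10 days.
After the first batch: Gamma(9 + 62, 18 + 10) = Gamma(71, 28).
Total count: 6 + 3 + 7 + 10 + 4 + 2 = 32.
Total exposure: 6 days.
After the second batch: Gamma(71 + 32, 28 + 6) = Gamma(103, 34).
Posterior variance = α'/β'² = 103/1156.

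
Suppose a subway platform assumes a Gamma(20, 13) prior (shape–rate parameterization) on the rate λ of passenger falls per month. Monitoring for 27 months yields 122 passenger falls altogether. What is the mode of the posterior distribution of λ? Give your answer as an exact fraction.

141/40

Total count 122 over total exposure 27 months.
The Gamma prior is conjugate for the Poisson rate, so λ | data ~ Gamma(20+122, 13+27) = Gamma(142, 40).
Posterior mode = (α'−1)/β' = 141/40.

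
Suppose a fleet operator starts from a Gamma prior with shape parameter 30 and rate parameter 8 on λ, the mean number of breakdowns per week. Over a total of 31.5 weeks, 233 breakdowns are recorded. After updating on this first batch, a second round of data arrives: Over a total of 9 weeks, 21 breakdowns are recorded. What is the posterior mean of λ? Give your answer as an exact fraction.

Total count 233 over total exposure 31.5 weeks.
After the first batch: Gamma(30 + 233, 8 + 31.5) = Gamma(263, 79/2).
Total count 21 over total exposure 9 weeks.
After the second batch: Gamma(263 + 21, 79/2 + 9) = Gamma(284, 97/2).
Posterior mean = α'/β' = 284/(97/2) = 568/97.

568/97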